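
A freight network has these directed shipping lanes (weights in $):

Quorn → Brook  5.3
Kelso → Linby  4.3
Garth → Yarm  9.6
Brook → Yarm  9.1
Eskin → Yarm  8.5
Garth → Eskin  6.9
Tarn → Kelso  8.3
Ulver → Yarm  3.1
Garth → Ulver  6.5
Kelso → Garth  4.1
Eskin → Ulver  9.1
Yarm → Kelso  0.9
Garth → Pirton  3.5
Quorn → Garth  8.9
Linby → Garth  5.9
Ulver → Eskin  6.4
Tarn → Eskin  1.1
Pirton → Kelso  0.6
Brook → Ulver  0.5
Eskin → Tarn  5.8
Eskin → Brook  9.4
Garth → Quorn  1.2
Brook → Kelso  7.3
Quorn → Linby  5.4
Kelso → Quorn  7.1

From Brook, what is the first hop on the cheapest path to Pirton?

Ulver

Compare a few routes:
Brook → Yarm → Kelso → Garth → Pirton: 9.1+0.9+4.1+3.5 = 17.6
Brook → Kelso → Garth → Pirton: 7.3+4.1+3.5 = 14.9
Brook → Ulver → Yarm → Kelso → Garth → Pirton: 0.5+3.1+0.9+4.1+3.5 = 12.1
Cheapest is Brook → Ulver → Yarm → Kelso → Garth → Pirton at $12.1.
So from Brook the first move is to Ulver.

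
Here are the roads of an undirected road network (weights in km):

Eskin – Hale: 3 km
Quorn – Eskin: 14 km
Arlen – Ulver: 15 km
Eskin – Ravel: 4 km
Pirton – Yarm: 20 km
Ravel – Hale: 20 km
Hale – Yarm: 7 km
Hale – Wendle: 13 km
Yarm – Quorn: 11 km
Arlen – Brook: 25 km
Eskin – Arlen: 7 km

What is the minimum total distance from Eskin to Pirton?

Compare a few routes:
Eskin - Ravel - Hale - Yarm - Pirton: 4+20+7+20 = 51
Eskin - Hale - Yarm - Pirton: 3+7+20 = 30
Eskin - Quorn - Yarm - Pirton: 14+11+20 = 45
The minimum is 30 km via Eskin - Hale - Yarm - Pirton.

30 km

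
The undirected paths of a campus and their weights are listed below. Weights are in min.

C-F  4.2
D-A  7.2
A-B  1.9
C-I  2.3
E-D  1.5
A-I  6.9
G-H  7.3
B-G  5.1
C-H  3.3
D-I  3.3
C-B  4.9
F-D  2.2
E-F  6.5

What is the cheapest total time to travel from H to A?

10.1 min

Running Dijkstra from H:
H: 0
C: 3.3  (via H)
I: 5.6  (via C)
G: 7.3  (via H)
F: 7.5  (via C)
B: 8.2  (via C)
D: 8.9  (via I)
A: 10.1  (via B)
Shortest route: H → C → B → A = 10.1 min.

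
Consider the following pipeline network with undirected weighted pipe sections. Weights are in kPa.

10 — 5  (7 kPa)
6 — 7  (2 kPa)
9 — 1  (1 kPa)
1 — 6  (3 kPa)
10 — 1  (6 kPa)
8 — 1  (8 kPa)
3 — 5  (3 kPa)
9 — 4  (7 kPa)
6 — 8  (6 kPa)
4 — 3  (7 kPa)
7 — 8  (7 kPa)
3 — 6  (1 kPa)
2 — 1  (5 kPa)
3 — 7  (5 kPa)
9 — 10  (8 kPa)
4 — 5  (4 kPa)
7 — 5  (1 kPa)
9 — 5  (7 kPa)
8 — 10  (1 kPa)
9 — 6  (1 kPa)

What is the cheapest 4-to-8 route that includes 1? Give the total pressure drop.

15 kPa

Shortest 4→1: 4 → 9 → 1 = 8
Shortest 1→8: 1 → 10 → 8 = 7
Total via 1: 8 + 7 = 15 kPa.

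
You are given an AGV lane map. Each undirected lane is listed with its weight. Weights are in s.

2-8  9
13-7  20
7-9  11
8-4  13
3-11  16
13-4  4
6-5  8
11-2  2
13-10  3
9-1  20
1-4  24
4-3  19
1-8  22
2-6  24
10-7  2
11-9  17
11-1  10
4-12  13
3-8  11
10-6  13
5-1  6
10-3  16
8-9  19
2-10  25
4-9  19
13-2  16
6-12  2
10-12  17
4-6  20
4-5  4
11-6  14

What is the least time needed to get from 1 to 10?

17 s

Compare a few routes:
1–4–13–10: 24+4+3 = 31
1–5–4–13–10: 6+4+4+3 = 17
1–11–2–13–10: 10+2+16+3 = 31
1–5–6–10: 6+8+13 = 27
The minimum is 17 s via 1–5–4–13–10.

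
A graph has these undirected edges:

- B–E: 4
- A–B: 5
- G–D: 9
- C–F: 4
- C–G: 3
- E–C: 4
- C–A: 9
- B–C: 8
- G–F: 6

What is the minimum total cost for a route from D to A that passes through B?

25

Shortest D→B: D–G–C–B = 20
Best B to A: B–A costing 5
Total via B: 20 + 5 = 25.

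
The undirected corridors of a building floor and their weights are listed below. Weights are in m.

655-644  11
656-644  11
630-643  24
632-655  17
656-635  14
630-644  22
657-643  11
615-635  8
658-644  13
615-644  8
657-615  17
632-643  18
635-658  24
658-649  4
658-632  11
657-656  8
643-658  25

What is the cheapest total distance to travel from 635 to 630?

38 m

Enumerating some paths:
635 → 615 → 644 → 630: 8+8+22 = 38
635 → 658 → 644 → 630: 24+13+22 = 59
635 → 656 → 657 → 643 → 630: 14+8+11+24 = 57
635 → 656 → 644 → 630: 14+11+22 = 47
Cheapest is 635 → 615 → 644 → 630 at 38 m.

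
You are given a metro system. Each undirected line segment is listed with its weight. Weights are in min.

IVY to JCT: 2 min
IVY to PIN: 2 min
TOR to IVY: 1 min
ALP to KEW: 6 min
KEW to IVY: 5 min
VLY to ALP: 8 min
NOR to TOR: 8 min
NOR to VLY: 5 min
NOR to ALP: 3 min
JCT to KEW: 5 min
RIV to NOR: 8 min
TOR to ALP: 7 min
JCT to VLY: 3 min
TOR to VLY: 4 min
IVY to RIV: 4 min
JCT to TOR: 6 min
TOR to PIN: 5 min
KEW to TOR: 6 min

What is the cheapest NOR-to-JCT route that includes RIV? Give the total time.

Shortest NOR→RIV: NOR → RIV = 8
Shortest RIV→JCT: RIV → IVY → JCT = 6
Total via RIV: 8 + 6 = 14 min.

14 min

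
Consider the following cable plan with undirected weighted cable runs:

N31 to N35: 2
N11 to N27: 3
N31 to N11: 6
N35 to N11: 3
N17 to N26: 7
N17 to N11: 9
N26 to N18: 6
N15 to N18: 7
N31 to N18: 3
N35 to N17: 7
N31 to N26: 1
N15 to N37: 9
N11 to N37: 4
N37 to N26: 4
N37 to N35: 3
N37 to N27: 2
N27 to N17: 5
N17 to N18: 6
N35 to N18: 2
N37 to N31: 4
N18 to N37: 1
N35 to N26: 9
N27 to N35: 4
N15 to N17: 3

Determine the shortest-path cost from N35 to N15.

Enumerating some paths:
N35 → N17 → N15: 7+3 = 10
N35 → N18 → N15: 2+7 = 9
The minimum is 9 via N35 → N18 → N15.

9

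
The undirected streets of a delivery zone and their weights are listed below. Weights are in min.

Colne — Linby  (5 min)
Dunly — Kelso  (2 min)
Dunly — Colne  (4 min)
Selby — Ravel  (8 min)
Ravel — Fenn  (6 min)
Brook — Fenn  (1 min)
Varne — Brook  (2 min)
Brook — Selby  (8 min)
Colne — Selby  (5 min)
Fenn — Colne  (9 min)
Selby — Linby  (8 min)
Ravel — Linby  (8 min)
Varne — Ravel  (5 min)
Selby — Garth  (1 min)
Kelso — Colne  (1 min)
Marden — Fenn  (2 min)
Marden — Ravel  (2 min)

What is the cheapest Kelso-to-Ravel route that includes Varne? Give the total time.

Shortest Kelso→Varne: Kelso → Colne → Fenn → Brook → Varne = 13
Best Varne to Ravel: Varne → Ravel costing 5
Total via Varne: 13 + 5 = 18 min.

18 min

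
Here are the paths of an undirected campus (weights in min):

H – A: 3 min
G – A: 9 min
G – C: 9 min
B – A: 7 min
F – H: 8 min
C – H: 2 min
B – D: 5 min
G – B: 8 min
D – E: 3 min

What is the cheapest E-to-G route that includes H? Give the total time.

Best E to H: E → D → B → A → H costing 18
Shortest H→G: H → C → G = 11
Total via H: 18 + 11 = 29 min.

29 min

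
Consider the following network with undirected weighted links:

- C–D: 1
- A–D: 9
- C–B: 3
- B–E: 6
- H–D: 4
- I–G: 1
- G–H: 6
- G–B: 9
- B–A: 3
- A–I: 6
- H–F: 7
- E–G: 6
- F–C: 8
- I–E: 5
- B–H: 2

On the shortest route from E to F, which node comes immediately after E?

B

Candidate routes:
E → B → H → F: 6+2+7 = 15
E → B → C → F: 6+3+8 = 17
The minimum is 15 via E → B → H → F.
So from E the first move is to B.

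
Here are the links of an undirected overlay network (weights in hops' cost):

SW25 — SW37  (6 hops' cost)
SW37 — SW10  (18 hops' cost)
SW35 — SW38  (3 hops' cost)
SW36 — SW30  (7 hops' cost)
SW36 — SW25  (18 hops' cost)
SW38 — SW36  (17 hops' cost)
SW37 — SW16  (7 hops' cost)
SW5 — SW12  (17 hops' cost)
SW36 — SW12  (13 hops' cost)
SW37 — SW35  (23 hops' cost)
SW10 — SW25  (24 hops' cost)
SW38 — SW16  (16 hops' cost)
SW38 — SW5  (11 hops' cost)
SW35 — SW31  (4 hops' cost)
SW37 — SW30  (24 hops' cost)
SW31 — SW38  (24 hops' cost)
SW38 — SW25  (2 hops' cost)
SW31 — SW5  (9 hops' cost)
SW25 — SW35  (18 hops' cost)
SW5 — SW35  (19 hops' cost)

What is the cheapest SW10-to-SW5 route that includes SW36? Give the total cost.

Best SW10 to SW36: SW10–SW25–SW36 costing 42
Best SW36 to SW5: SW36–SW38–SW5 costing 28
Total via SW36: 42 + 28 = 70 hops' cost.

70 hops' cost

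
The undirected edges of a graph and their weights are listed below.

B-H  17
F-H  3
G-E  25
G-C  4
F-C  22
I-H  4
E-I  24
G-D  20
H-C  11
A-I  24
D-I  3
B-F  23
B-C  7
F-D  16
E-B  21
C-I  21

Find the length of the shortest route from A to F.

Candidate routes:
A–I–H–F: 24+4+3 = 31
A–I–C–H–F: 24+21+11+3 = 59
A–I–H–C–F: 24+4+11+22 = 61
A–I–D–F: 24+3+16 = 43
Cheapest is A–I–H–F at 31.

31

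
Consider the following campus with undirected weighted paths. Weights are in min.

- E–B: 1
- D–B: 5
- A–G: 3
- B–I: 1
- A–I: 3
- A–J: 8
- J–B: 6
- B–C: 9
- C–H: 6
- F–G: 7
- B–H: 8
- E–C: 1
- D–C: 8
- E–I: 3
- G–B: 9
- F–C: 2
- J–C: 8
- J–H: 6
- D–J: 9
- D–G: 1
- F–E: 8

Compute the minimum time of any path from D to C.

Compare a few routes:
D → C: 8 = 8
D → G → F → C: 1+7+2 = 10
D → B → E → C: 5+1+1 = 7
Cheapest is D → B → E → C at 7 min.

7 min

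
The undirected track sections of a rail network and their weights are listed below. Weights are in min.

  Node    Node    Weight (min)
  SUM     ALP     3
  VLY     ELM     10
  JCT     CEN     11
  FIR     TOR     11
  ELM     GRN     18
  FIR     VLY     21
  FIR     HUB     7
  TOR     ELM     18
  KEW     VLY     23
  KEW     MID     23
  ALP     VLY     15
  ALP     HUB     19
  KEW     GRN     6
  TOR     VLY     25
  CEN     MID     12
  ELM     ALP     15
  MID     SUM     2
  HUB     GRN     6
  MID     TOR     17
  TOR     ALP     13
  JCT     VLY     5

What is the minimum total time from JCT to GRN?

Shortest distances from JCT:
JCT: 0
VLY: 5  (via JCT)
CEN: 11  (via JCT)
ELM: 15  (via VLY)
ALP: 20  (via VLY)
SUM: 23  (via ALP)
MID: 23  (via CEN)
FIR: 26  (via VLY)
KEW: 28  (via VLY)
TOR: 30  (via VLY)
GRN: 33  (via ELM)
Shortest route: JCT → VLY → ELM → GRN = 33 min.

33 min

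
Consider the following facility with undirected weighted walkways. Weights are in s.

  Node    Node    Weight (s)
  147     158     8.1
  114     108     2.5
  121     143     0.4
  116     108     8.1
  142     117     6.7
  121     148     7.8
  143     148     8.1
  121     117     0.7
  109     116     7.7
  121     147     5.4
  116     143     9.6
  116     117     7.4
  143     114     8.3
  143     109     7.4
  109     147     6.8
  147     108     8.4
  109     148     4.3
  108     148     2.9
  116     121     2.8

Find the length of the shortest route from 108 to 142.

Enumerating some paths:
108 - 148 - 121 - 117 - 142: 2.9+7.8+0.7+6.7 = 18.1
108 - 116 - 121 - 117 - 142: 8.1+2.8+0.7+6.7 = 18.3
Cheapest is 108 - 148 - 121 - 117 - 142 at 18.1 s.

18.1 s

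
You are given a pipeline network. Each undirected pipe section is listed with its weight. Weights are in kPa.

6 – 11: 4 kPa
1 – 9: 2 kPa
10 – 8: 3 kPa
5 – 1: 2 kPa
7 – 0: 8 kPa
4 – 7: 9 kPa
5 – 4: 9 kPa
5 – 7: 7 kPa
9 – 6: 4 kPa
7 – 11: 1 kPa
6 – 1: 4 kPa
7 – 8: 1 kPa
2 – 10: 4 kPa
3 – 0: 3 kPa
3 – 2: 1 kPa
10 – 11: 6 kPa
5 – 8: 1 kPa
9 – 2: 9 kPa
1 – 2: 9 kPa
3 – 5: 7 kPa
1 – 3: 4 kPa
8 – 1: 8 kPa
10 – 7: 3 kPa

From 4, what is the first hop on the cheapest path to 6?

7

Candidate routes:
4 → 5 → 1 → 6: 9+2+4 = 15
4 → 7 → 11 → 6: 9+1+4 = 14
4 → 5 → 8 → 7 → 11 → 6: 9+1+1+1+4 = 16
Cheapest is 4 → 7 → 11 → 6 at 14 kPa.
So from 4 the first move is to 7.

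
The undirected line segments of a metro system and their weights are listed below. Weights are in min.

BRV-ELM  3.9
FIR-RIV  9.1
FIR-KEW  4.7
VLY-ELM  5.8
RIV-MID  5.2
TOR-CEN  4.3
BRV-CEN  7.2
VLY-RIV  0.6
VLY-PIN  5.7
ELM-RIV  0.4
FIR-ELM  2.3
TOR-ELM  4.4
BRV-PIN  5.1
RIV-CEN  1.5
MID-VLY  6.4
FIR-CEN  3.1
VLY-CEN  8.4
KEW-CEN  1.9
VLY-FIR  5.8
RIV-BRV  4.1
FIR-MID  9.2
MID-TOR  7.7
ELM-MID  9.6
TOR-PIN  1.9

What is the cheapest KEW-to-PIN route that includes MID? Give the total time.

18.2 min

Best KEW to MID: KEW–CEN–RIV–MID costing 8.6
Shortest MID→PIN: MID–TOR–PIN = 9.6
Total via MID: 8.6 + 9.6 = 18.2 min.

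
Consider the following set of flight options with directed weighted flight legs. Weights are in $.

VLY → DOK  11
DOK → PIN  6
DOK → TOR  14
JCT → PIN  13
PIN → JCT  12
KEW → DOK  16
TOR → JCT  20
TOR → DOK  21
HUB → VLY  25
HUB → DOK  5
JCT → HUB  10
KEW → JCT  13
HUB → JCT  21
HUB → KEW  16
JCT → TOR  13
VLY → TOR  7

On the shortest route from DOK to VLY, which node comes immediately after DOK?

Enumerating some paths:
DOK–PIN–JCT–HUB–VLY: 6+12+10+25 = 53
DOK–TOR–JCT–HUB–VLY: 14+20+10+25 = 69
Cheapest is DOK–PIN–JCT–HUB–VLY at $53.
So from DOK the first move is to PIN.

PIN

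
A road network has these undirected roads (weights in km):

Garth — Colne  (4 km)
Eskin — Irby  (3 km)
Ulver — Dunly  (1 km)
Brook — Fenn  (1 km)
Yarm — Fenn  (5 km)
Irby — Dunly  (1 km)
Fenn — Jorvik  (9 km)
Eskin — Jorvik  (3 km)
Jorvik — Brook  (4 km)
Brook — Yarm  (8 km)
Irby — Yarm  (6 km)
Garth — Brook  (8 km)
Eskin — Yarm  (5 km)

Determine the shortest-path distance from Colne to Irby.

Settle nodes by increasing distance from Colne:
Colne: 0
Garth: 4  (via Colne)
Brook: 12  (via Garth)
Fenn: 13  (via Brook)
Jorvik: 16  (via Brook)
Yarm: 18  (via Fenn)
Eskin: 19  (via Jorvik)
Irby: 22  (via Eskin)
Shortest route: Colne → Garth → Brook → Jorvik → Eskin → Irby = 22 km.

22 km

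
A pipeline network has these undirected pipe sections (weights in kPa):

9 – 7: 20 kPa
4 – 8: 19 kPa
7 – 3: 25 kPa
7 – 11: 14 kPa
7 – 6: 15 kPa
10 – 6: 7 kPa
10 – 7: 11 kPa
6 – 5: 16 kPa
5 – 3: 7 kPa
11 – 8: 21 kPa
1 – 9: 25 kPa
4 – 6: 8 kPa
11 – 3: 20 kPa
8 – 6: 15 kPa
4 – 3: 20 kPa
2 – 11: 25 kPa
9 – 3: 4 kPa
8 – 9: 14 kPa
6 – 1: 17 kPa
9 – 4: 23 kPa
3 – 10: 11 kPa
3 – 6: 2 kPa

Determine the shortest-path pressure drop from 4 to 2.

Compare a few routes:
4 → 3 → 11 → 2: 20+20+25 = 65
4 → 6 → 7 → 11 → 2: 8+15+14+25 = 62
4 → 6 → 3 → 11 → 2: 8+2+20+25 = 55
The minimum is 55 kPa via 4 → 6 → 3 → 11 → 2.

55 kPa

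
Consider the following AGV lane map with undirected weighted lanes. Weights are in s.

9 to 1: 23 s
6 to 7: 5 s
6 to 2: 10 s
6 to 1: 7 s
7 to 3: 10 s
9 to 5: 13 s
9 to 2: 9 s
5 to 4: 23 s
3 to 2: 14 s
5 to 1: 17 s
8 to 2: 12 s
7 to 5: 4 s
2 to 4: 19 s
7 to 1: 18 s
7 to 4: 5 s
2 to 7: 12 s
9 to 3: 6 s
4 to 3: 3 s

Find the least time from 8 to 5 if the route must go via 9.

Best 8 to 9: 8 → 2 → 9 costing 21
Best 9 to 5: 9 → 5 costing 13
Total via 9: 21 + 13 = 34 s.

34 s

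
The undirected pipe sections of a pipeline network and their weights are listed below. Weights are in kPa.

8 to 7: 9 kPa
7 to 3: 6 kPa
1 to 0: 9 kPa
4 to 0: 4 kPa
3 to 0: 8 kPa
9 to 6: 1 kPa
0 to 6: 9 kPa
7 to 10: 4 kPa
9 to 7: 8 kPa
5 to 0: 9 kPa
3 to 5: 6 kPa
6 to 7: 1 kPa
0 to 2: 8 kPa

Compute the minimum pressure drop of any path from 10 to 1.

23 kPa

Settle nodes by increasing distance from 10:
10: 0
7: 4  (via 10)
6: 5  (via 7)
9: 6  (via 6)
3: 10  (via 7)
8: 13  (via 7)
0: 14  (via 6)
5: 16  (via 3)
4: 18  (via 0)
2: 22  (via 0)
1: 23  (via 0)
Shortest route: 10 → 7 → 6 → 0 → 1 = 23 kPa.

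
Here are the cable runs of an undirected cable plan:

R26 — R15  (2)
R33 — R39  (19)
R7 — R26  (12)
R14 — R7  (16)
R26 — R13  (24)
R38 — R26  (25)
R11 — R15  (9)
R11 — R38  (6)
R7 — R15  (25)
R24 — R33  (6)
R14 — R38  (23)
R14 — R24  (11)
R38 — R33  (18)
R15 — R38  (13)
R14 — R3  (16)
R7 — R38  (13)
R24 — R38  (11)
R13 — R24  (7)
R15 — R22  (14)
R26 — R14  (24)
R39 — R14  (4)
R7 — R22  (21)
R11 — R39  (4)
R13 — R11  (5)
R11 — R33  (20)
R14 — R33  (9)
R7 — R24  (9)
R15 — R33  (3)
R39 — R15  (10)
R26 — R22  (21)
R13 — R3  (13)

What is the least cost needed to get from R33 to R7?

Shortest distances from R33:
R33: 0
R15: 3  (via R33)
R26: 5  (via R15)
R24: 6  (via R33)
R14: 9  (via R33)
R11: 12  (via R15)
R13: 13  (via R24)
R39: 13  (via R15)
R7: 15  (via R24)
Shortest route: R33–R24–R7 = 15.

15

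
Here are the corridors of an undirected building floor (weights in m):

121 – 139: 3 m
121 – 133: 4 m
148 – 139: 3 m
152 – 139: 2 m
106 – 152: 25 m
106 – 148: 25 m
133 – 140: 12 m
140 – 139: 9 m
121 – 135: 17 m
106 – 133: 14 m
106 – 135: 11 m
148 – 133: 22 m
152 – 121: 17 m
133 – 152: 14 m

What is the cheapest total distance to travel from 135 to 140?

29 m

Enumerating some paths:
135 → 121 → 139 → 140: 17+3+9 = 29
135 → 121 → 133 → 140: 17+4+12 = 33
Cheapest is 135 → 121 → 139 → 140 at 29 m.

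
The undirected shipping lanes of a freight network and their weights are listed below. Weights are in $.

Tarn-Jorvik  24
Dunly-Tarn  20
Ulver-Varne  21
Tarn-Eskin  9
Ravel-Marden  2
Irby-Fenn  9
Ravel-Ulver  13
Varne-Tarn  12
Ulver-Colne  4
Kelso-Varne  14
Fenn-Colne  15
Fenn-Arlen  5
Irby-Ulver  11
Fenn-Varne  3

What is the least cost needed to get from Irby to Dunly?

Candidate routes:
Irby - Fenn - Colne - Ulver - Varne - Tarn - Dunly: 9+15+4+21+12+20 = 81
Irby - Ulver - Varne - Tarn - Dunly: 11+21+12+20 = 64
Irby - Ulver - Colne - Fenn - Varne - Tarn - Dunly: 11+4+15+3+12+20 = 65
Irby - Fenn - Varne - Tarn - Dunly: 9+3+12+20 = 44
The minimum is $44 via Irby - Fenn - Varne - Tarn - Dunly.

$44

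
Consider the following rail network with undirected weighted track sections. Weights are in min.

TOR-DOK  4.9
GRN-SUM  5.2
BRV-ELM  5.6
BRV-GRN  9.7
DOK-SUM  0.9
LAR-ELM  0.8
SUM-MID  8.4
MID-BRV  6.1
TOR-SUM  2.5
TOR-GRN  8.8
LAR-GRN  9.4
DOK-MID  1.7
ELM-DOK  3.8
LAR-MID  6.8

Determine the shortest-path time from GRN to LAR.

9.4 min

Compare a few routes:
GRN - SUM - DOK - ELM - LAR: 5.2+0.9+3.8+0.8 = 10.7
GRN - LAR: 9.4 = 9.4
Cheapest is GRN - LAR at 9.4 min.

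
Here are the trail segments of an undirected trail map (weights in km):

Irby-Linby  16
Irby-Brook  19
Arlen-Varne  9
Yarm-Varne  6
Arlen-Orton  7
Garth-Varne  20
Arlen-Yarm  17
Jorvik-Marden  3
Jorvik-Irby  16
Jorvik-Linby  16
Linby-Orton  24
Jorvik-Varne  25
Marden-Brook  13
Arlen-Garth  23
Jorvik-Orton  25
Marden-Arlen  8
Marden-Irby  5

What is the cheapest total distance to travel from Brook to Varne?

30 km

Settle nodes by increasing distance from Brook:
Brook: 0
Marden: 13  (via Brook)
Jorvik: 16  (via Marden)
Irby: 18  (via Marden)
Arlen: 21  (via Marden)
Orton: 28  (via Arlen)
Varne: 30  (via Arlen)
Shortest route: Brook → Marden → Arlen → Varne = 30 km.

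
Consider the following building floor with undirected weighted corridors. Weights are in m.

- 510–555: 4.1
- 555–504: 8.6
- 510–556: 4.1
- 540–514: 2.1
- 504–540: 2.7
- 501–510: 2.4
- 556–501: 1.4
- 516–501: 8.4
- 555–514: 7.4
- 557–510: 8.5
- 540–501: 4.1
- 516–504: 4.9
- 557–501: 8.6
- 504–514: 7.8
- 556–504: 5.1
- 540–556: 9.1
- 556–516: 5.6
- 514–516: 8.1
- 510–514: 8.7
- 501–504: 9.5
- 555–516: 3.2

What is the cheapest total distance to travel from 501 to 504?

6.5 m

Enumerating some paths:
501 → 540 → 504: 4.1+2.7 = 6.8
501 → 556 → 504: 1.4+5.1 = 6.5
501 → 510 → 556 → 504: 2.4+4.1+5.1 = 11.6
501 → 504: 9.5 = 9.5
Cheapest is 501 → 556 → 504 at 6.5 m.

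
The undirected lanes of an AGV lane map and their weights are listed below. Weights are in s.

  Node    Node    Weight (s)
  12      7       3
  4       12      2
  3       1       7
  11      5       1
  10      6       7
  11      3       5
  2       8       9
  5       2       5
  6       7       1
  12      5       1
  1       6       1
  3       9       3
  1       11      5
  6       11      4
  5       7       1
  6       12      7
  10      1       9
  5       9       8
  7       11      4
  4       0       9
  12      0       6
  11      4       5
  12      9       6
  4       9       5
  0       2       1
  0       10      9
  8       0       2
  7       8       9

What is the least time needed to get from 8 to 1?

11 s

Shortest distances from 8:
8: 0
0: 2  (via 8)
2: 3  (via 0)
5: 8  (via 2)
12: 8  (via 0)
7: 9  (via 8)
11: 9  (via 5)
4: 10  (via 12)
6: 10  (via 7)
1: 11  (via 6)
Shortest route: 8–7–6–1 = 11 s.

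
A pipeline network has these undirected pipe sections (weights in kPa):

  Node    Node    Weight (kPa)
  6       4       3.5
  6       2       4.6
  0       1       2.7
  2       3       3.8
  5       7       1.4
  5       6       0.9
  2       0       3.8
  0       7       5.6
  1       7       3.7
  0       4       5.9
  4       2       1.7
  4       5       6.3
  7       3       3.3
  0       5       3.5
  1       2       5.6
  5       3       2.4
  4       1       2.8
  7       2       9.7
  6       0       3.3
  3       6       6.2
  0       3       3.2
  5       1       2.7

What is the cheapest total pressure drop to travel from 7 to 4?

Enumerating some paths:
7–1–4: 3.7+2.8 = 6.5
7–5–6–4: 1.4+0.9+3.5 = 5.8
7–5–1–4: 1.4+2.7+2.8 = 6.9
Cheapest is 7–5–6–4 at 5.8 kPa.

5.8 kPa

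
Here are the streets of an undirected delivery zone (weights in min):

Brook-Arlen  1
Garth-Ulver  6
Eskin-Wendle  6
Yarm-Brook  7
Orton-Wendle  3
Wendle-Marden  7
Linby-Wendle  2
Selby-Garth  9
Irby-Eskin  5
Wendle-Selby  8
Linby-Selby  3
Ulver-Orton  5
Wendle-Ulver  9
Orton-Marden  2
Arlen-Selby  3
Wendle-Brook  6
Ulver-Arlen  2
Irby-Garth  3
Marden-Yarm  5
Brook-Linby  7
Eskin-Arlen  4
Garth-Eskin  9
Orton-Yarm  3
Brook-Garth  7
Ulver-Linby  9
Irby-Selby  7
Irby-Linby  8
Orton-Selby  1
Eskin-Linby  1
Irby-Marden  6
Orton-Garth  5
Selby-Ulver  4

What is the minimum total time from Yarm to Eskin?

Shortest distances from Yarm:
Yarm: 0
Orton: 3  (via Yarm)
Selby: 4  (via Orton)
Marden: 5  (via Yarm)
Wendle: 6  (via Orton)
Brook: 7  (via Yarm)
Arlen: 7  (via Selby)
Linby: 7  (via Selby)
Garth: 8  (via Orton)
Ulver: 8  (via Orton)
Eskin: 8  (via Linby)
Shortest route: Yarm → Orton → Selby → Linby → Eskin = 8 min.

8 min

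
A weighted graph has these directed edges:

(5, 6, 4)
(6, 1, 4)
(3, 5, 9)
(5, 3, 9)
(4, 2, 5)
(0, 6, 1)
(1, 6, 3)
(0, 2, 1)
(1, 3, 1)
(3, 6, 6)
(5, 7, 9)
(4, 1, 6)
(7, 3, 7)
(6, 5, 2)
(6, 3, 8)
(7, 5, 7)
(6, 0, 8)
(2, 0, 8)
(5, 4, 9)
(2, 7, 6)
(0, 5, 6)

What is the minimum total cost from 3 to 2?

15

Enumerating some paths:
3 → 5 → 6 → 0 → 2: 9+4+8+1 = 22
3 → 6 → 5 → 4 → 2: 6+2+9+5 = 22
3 → 6 → 0 → 2: 6+8+1 = 15
The minimum is 15 via 3 → 6 → 0 → 2.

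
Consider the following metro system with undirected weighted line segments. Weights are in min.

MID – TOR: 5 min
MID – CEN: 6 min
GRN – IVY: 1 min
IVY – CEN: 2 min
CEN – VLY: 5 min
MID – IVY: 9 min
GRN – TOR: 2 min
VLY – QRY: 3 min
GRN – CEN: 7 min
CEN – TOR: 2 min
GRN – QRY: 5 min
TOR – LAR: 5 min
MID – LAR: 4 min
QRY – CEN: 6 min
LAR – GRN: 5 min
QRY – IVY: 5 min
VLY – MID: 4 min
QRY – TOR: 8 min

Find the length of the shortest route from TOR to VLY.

7 min

Enumerating some paths:
TOR - CEN - VLY: 2+5 = 7
TOR - MID - VLY: 5+4 = 9
TOR - GRN - IVY - CEN - VLY: 2+1+2+5 = 10
TOR - GRN - QRY - VLY: 2+5+3 = 10
The minimum is 7 min via TOR - CEN - VLY.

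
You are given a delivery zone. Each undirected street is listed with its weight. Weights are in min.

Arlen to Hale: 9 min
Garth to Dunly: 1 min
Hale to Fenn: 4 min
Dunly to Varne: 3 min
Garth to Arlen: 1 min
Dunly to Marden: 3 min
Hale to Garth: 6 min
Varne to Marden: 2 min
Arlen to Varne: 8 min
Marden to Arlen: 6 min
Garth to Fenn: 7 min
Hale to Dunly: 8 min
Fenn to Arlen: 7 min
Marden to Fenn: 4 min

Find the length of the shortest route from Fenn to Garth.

7 min

Compare a few routes:
Fenn → Arlen → Garth: 7+1 = 8
Fenn → Garth: 7 = 7
Cheapest is Fenn → Garth at 7 min.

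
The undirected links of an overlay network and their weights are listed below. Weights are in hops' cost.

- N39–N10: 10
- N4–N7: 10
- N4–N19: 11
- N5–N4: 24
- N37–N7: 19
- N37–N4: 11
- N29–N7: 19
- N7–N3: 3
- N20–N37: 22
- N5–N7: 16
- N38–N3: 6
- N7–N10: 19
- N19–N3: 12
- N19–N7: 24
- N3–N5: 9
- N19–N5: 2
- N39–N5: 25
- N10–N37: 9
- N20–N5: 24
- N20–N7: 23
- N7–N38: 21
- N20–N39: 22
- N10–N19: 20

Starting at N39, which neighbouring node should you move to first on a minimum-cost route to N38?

N10

Compare a few routes:
N39 → N10 → N7 → N3 → N38: 10+19+3+6 = 38
N39 → N5 → N3 → N38: 25+9+6 = 40
N39 → N10 → N37 → N7 → N3 → N38: 10+9+19+3+6 = 47
N39 → N5 → N19 → N3 → N38: 25+2+12+6 = 45
The minimum is 38 hops' cost via N39 → N10 → N7 → N3 → N38.
So from N39 the first move is to N10.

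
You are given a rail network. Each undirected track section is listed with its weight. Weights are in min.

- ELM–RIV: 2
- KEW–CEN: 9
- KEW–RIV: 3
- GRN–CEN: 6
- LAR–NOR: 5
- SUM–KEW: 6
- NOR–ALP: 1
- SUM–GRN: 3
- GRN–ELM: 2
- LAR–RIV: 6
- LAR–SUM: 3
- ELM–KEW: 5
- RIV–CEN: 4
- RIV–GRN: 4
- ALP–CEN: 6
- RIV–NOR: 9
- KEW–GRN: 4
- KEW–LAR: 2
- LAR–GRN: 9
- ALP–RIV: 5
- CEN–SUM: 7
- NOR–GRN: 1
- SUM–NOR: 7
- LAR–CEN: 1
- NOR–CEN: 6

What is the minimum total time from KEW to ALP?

Settle nodes by increasing distance from KEW:
KEW: 0
LAR: 2  (via KEW)
CEN: 3  (via LAR)
RIV: 3  (via KEW)
GRN: 4  (via KEW)
SUM: 5  (via LAR)
ELM: 5  (via KEW)
NOR: 5  (via GRN)
ALP: 6  (via NOR)
Shortest route: KEW–GRN–NOR–ALP = 6 min.

6 min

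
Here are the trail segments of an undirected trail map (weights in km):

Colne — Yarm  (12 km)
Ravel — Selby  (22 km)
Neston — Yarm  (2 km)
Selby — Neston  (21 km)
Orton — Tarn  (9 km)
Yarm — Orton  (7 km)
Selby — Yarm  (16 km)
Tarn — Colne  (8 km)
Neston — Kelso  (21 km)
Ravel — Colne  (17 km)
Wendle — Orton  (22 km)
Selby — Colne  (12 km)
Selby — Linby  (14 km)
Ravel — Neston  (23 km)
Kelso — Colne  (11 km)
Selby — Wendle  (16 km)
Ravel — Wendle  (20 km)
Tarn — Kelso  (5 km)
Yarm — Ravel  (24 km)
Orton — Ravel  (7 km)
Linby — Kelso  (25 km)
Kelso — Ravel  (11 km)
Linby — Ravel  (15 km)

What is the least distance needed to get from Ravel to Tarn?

16 km

Running Dijkstra from Ravel:
Ravel: 0
Orton: 7  (via Ravel)
Kelso: 11  (via Ravel)
Yarm: 14  (via Orton)
Linby: 15  (via Ravel)
Tarn: 16  (via Orton)
Shortest route: Ravel → Orton → Tarn = 16 km.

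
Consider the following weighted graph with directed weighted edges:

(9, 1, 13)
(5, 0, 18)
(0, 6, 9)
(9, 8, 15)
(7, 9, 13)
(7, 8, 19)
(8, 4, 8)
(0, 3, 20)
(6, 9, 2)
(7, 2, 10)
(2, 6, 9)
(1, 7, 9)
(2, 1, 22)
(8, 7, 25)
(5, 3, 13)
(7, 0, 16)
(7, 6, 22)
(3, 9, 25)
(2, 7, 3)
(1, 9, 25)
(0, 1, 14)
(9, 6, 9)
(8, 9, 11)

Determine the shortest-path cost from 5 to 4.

Shortest distances from 5:
5: 0
3: 13  (via 5)
0: 18  (via 5)
6: 27  (via 0)
9: 29  (via 6)
1: 32  (via 0)
7: 41  (via 1)
8: 44  (via 9)
2: 51  (via 7)
4: 52  (via 8)
Shortest route: 5 → 0 → 6 → 9 → 8 → 4 = 52.

52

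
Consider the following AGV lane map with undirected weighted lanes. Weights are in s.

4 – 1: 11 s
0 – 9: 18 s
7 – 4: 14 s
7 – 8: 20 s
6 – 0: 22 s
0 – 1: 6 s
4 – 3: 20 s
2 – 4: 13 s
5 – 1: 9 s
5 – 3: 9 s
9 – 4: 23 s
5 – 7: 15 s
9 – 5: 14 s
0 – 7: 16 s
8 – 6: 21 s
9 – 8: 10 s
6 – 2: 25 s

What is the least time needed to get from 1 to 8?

Compare a few routes:
1 - 0 - 7 - 8: 6+16+20 = 42
1 - 0 - 9 - 8: 6+18+10 = 34
1 - 5 - 9 - 8: 9+14+10 = 33
The minimum is 33 s via 1 - 5 - 9 - 8.

33 s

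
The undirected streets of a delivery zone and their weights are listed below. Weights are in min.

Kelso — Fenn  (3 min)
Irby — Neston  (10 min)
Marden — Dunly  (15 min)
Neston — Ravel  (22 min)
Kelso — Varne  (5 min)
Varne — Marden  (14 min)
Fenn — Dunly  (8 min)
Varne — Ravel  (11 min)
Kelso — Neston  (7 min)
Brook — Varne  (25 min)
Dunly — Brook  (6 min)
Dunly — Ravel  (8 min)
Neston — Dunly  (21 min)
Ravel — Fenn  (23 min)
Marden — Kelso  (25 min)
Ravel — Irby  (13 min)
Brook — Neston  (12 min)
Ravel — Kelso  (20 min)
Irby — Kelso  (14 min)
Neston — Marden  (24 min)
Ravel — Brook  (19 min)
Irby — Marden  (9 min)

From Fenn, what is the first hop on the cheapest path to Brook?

Compare a few routes:
Fenn–Kelso–Neston–Brook: 3+7+12 = 22
Fenn–Dunly–Brook: 8+6 = 14
The minimum is 14 min via Fenn–Dunly–Brook.
So from Fenn the first move is to Dunly.

Dunly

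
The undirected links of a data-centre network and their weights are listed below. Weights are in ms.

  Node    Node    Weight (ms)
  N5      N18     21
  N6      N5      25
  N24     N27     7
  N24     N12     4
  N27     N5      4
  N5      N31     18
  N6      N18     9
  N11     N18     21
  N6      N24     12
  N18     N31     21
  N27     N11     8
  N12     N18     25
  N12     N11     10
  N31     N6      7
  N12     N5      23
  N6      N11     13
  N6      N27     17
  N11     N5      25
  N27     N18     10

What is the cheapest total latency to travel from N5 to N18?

14 ms

Enumerating some paths:
N5 → N27 → N18: 4+10 = 14
N5 → N18: 21 = 21
The minimum is 14 ms via N5 → N27 → N18.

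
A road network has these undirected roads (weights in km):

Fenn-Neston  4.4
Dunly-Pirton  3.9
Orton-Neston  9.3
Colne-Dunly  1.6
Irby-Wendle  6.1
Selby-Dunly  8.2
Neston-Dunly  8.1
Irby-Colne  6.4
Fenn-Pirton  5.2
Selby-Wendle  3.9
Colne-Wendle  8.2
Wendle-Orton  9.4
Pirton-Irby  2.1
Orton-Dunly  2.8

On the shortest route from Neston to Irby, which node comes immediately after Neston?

Enumerating some paths:
Neston → Dunly → Pirton → Irby: 8.1+3.9+2.1 = 14.1
Neston → Fenn → Pirton → Irby: 4.4+5.2+2.1 = 11.7
Cheapest is Neston → Fenn → Pirton → Irby at 11.7 km.
So from Neston the first move is to Fenn.

Fenn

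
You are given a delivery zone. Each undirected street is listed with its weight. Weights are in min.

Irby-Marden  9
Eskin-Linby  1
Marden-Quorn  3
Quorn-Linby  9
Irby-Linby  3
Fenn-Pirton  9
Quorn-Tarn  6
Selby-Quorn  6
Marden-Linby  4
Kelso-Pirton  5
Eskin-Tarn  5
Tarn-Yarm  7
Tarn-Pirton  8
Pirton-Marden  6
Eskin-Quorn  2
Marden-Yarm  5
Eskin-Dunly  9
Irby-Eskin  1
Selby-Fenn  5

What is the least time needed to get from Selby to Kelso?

Enumerating some paths:
Selby–Fenn–Pirton–Kelso: 5+9+5 = 19
Selby–Quorn–Marden–Pirton–Kelso: 6+3+6+5 = 20
The minimum is 19 min via Selby–Fenn–Pirton–Kelso.

19 min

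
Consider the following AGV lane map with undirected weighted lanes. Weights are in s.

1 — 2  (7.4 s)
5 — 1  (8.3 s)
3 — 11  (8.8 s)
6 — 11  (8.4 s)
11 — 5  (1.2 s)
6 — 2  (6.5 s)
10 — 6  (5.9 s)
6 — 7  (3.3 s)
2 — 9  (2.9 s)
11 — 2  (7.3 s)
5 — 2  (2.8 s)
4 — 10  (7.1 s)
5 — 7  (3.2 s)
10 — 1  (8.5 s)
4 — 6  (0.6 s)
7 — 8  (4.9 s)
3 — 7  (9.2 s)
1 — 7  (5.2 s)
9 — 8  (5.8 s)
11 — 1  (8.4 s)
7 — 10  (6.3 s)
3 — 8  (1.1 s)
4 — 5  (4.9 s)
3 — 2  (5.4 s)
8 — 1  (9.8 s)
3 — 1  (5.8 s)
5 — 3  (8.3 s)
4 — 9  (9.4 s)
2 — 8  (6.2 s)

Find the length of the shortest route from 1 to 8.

Shortest distances from 1:
1: 0
7: 5.2  (via 1)
3: 5.8  (via 1)
8: 6.9  (via 3)
Shortest route: 1–3–8 = 6.9 s.

6.9 s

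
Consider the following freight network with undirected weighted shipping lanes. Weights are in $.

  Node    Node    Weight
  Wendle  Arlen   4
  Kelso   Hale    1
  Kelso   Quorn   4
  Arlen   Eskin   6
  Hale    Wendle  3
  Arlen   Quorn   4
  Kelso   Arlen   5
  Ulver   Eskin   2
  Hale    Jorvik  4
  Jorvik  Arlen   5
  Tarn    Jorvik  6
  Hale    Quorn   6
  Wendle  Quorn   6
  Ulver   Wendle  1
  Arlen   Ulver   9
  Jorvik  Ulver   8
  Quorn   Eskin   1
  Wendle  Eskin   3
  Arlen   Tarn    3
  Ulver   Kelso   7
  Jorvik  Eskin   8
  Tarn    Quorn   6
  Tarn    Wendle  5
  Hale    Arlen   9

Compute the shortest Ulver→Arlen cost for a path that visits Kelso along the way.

Shortest Ulver→Kelso: Ulver–Wendle–Hale–Kelso = 5
Best Kelso to Arlen: Kelso–Arlen costing 5
Total via Kelso: 5 + 5 = $10.

$10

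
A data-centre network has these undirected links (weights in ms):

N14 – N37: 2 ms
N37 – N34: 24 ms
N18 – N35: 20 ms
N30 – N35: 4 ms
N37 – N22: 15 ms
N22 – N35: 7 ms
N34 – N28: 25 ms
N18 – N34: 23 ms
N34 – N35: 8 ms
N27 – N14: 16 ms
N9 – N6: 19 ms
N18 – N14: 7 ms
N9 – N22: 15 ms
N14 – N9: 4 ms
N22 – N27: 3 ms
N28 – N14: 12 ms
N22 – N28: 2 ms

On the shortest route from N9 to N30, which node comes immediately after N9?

N22

Candidate routes:
N9–N14–N28–N22–N35–N30: 4+12+2+7+4 = 29
N9–N22–N35–N30: 15+7+4 = 26
Cheapest is N9–N22–N35–N30 at 26 ms.
So from N9 the first move is to N22.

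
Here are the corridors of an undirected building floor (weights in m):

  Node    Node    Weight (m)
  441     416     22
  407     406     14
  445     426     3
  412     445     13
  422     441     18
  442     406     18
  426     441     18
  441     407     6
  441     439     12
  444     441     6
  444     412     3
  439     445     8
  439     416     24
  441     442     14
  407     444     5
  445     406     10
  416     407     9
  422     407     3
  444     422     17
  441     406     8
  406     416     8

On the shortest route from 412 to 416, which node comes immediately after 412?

444

Compare a few routes:
412–444–441–406–416: 3+6+8+8 = 25
412–444–407–416: 3+5+9 = 17
412–444–441–407–416: 3+6+6+9 = 24
The minimum is 17 m via 412–444–407–416.
So from 412 the first move is to 444.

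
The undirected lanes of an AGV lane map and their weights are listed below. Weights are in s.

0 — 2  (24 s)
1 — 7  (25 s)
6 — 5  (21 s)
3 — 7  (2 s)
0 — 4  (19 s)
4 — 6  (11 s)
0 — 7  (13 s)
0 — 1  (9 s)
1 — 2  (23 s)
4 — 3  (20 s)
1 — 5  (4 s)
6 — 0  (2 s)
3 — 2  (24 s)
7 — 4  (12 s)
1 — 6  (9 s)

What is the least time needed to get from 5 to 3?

Enumerating some paths:
5 → 1 → 0 → 7 → 3: 4+9+13+2 = 28
5 → 1 → 6 → 0 → 7 → 3: 4+9+2+13+2 = 30
Cheapest is 5 → 1 → 0 → 7 → 3 at 28 s.

28 s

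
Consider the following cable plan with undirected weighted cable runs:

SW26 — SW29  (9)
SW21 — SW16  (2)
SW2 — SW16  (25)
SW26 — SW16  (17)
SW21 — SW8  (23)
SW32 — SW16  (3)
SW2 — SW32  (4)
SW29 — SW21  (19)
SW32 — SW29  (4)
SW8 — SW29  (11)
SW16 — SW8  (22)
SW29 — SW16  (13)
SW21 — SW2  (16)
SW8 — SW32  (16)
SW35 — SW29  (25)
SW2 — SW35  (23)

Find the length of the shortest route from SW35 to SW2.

Running Dijkstra from SW35:
SW35: 0
SW2: 23  (via SW35)
Shortest route: SW35–SW2 = 23.

23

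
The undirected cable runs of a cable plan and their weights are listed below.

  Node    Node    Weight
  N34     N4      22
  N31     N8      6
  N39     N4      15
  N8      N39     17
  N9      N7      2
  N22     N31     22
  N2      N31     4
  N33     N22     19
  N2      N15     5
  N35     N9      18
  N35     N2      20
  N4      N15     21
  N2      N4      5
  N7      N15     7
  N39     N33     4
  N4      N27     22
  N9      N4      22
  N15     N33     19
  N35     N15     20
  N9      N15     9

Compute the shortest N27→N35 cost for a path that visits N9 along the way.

Shortest N27→N9: N27 → N4 → N2 → N15 → N9 = 41
Best N9 to N35: N9 → N35 costing 18
Total via N9: 41 + 18 = 59.

59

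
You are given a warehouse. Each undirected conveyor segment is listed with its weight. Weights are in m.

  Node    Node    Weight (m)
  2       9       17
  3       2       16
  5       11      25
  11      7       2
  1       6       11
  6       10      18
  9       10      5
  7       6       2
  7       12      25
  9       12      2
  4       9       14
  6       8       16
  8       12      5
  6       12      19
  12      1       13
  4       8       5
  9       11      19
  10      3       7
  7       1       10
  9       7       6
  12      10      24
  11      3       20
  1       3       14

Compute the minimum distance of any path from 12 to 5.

Settle nodes by increasing distance from 12:
12: 0
9: 2  (via 12)
8: 5  (via 12)
10: 7  (via 9)
7: 8  (via 9)
4: 10  (via 8)
6: 10  (via 7)
11: 10  (via 7)
1: 13  (via 12)
3: 14  (via 10)
2: 19  (via 9)
5: 35  (via 11)
Shortest route: 12 → 9 → 7 → 11 → 5 = 35 m.

35 m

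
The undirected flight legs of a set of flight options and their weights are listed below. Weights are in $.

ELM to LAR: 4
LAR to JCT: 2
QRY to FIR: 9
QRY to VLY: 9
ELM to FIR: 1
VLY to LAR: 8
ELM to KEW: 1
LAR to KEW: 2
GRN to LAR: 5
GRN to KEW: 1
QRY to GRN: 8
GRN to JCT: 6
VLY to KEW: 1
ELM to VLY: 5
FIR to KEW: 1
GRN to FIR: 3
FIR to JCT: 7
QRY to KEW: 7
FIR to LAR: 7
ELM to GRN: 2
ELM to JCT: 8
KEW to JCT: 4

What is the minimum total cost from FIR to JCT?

$5

Shortest distances from FIR:
FIR: 0
KEW: 1  (via FIR)
ELM: 1  (via FIR)
VLY: 2  (via KEW)
GRN: 2  (via KEW)
LAR: 3  (via KEW)
JCT: 5  (via KEW)
Shortest route: FIR → KEW → JCT = $5.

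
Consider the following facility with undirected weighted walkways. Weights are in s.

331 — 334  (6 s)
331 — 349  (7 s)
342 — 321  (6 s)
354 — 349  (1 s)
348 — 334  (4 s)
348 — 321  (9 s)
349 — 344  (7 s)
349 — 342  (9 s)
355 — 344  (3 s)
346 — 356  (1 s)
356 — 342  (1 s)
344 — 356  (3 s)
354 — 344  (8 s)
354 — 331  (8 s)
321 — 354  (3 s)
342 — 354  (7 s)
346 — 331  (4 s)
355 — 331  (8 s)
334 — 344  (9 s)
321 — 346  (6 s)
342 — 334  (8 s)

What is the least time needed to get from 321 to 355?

13 s

Shortest distances from 321:
321: 0
354: 3  (via 321)
349: 4  (via 354)
342: 6  (via 321)
346: 6  (via 321)
356: 7  (via 342)
348: 9  (via 321)
344: 10  (via 356)
331: 10  (via 346)
355: 13  (via 344)
Shortest route: 321 → 342 → 356 → 344 → 355 = 13 s.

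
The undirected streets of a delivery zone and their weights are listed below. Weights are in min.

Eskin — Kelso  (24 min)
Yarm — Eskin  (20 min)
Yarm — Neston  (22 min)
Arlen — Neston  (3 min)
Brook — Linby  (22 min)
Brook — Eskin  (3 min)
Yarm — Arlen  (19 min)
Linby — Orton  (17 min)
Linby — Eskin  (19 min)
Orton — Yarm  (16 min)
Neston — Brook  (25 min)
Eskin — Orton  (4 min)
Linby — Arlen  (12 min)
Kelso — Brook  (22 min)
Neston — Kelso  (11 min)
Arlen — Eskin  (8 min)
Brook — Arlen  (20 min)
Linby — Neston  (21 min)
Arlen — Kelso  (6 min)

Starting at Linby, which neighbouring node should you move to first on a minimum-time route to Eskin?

Candidate routes:
Linby - Arlen - Eskin: 12+8 = 20
Linby - Eskin: 19 = 19
Cheapest is Linby - Eskin at 19 min.
So from Linby the first move is to Eskin.

Eskin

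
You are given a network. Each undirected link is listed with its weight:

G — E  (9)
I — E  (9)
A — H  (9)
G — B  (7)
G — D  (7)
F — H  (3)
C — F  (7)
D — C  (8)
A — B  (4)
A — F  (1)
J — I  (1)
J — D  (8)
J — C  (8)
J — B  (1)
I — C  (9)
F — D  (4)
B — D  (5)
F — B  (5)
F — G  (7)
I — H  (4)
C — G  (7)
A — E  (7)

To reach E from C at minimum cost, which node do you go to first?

Enumerating some paths:
C - F - A - E: 7+1+7 = 15
C - J - I - E: 8+1+9 = 18
C - I - E: 9+9 = 18
C - G - E: 7+9 = 16
Cheapest is C - F - A - E at 15.
So from C the first move is to F.

F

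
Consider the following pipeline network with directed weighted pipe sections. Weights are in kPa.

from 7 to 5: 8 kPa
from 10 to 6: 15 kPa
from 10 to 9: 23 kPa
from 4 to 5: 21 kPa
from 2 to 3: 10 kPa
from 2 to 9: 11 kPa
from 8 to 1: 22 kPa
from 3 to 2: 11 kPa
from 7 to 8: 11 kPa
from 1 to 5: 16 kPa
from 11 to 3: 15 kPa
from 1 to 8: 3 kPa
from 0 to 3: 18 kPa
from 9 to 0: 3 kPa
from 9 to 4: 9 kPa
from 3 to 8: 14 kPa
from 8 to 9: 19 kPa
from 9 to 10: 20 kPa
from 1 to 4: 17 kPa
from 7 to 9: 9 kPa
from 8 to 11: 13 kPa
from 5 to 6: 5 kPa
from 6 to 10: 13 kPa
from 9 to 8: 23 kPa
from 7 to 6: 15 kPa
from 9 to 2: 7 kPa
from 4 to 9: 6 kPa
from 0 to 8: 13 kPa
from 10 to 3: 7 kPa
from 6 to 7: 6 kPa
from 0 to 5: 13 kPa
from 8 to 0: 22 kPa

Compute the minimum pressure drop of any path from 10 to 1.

43 kPa

Compare a few routes:
10 - 3 - 8 - 1: 7+14+22 = 43
10 - 6 - 7 - 8 - 1: 15+6+11+22 = 54
Cheapest is 10 - 3 - 8 - 1 at 43 kPa.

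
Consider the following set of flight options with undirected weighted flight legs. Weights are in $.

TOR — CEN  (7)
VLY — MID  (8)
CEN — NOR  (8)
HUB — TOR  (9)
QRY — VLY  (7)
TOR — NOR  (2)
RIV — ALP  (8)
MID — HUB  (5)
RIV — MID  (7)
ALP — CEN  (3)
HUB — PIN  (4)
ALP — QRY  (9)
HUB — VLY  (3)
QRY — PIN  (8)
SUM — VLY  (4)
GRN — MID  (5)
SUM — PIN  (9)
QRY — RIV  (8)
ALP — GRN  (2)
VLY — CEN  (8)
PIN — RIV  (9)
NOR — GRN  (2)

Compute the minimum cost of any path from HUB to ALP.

Settle nodes by increasing distance from HUB:
HUB: 0
VLY: 3  (via HUB)
PIN: 4  (via HUB)
MID: 5  (via HUB)
SUM: 7  (via VLY)
TOR: 9  (via HUB)
QRY: 10  (via VLY)
GRN: 10  (via MID)
CEN: 11  (via VLY)
NOR: 11  (via TOR)
ALP: 12  (via GRN)
Shortest route: HUB → MID → GRN → ALP = $12.

$12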